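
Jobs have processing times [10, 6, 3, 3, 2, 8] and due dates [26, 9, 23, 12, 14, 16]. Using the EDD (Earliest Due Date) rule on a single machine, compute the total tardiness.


Sort by due date (EDD order): [(6, 9), (3, 12), (2, 14), (8, 16), (3, 23), (10, 26)]
Compute completion times and tardiness:
  Job 1: p=6, d=9, C=6, tardiness=max(0,6-9)=0
  Job 2: p=3, d=12, C=9, tardiness=max(0,9-12)=0
  Job 3: p=2, d=14, C=11, tardiness=max(0,11-14)=0
  Job 4: p=8, d=16, C=19, tardiness=max(0,19-16)=3
  Job 5: p=3, d=23, C=22, tardiness=max(0,22-23)=0
  Job 6: p=10, d=26, C=32, tardiness=max(0,32-26)=6
Total tardiness = 9

9


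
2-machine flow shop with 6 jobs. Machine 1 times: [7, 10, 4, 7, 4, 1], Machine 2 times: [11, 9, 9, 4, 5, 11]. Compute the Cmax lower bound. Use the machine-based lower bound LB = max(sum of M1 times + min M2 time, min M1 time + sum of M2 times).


LB1 = sum(M1 times) + min(M2 times) = 33 + 4 = 37
LB2 = min(M1 times) + sum(M2 times) = 1 + 49 = 50
Lower bound = max(LB1, LB2) = max(37, 50) = 50

50


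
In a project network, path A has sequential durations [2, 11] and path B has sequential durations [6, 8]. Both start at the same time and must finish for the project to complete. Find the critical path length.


Path A total = 2 + 11 = 13
Path B total = 6 + 8 = 14
Critical path = longest path = max(13, 14) = 14

14


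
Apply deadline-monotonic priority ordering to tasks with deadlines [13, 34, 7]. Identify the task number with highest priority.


Sort tasks by relative deadline (ascending):
  Task 3: deadline = 7
  Task 1: deadline = 13
  Task 2: deadline = 34
Priority order (highest first): [3, 1, 2]
Highest priority task = 3

3


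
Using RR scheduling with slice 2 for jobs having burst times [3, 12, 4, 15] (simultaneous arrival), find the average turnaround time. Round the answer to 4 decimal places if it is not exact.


Time quantum = 2
Execution trace:
  J1 runs 2 units, time = 2
  J2 runs 2 units, time = 4
  J3 runs 2 units, time = 6
  J4 runs 2 units, time = 8
  J1 runs 1 units, time = 9
  J2 runs 2 units, time = 11
  J3 runs 2 units, time = 13
  J4 runs 2 units, time = 15
  J2 runs 2 units, time = 17
  J4 runs 2 units, time = 19
  J2 runs 2 units, time = 21
  J4 runs 2 units, time = 23
  J2 runs 2 units, time = 25
  J4 runs 2 units, time = 27
  J2 runs 2 units, time = 29
  J4 runs 2 units, time = 31
  J4 runs 2 units, time = 33
  J4 runs 1 units, time = 34
Finish times: [9, 29, 13, 34]
Average turnaround = 85/4 = 21.25

21.25


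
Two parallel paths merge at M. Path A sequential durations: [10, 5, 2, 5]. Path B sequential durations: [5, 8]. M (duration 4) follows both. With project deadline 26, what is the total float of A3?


Forward pass: ES(A3) = sum of predecessors on chain A = 15
EF = ES + duration = 15 + 2 = 17
Backward pass: LF(M) = deadline = 26; LS(M) = 26 - 4 = 22
LF(A3) = LS(M) - sum(successors on chain A) = 22 - 5 = 17
LS = LF - duration = 17 - 2 = 15
Total float = LS - ES = 15 - 15 = 0

0


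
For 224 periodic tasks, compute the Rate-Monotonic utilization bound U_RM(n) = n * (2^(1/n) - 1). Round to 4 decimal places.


Compute 2^(1/224) = 1.0030991997
Subtract 1: 1.0030991997 - 1 = 0.0030991997
Multiply by n: 224 * 0.0030991997 = 0.6942207328
Round to 4 dp: 0.6942

0.6942


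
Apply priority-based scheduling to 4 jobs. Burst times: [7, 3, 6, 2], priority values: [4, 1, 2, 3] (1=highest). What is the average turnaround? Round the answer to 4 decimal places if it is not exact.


Sort by priority (ascending = highest first):
Order: [(1, 3), (2, 6), (3, 2), (4, 7)]
Completion times:
  Priority 1, burst=3, C=3
  Priority 2, burst=6, C=9
  Priority 3, burst=2, C=11
  Priority 4, burst=7, C=18
Average turnaround = 41/4 = 10.25

10.25


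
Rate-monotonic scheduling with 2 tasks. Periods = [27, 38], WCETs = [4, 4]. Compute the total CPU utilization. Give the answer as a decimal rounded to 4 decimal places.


Compute individual utilizations (exact fractions):
  Task 1: C/T = 4/27 (approx. 0.1481)
  Task 2: C/T = 4/38 = 2/19 (approx. 0.1053)
Total utilization U = 4/27 + 2/19 = 130/513
Rounded to 4 decimal places: U = 0.2534
RM (Liu & Layland) bound for 2 tasks = 0.828427; compare with U = 130/513 (approx. 0.253411)
U <= bound, so schedulable by RM sufficient condition.

0.2534


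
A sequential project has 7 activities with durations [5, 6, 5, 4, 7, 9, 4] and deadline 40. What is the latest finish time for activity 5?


LF(activity 5) = deadline - sum of successor durations
Successors: activities 6 through 7 with durations [9, 4]
Sum of successor durations = 13
LF = 40 - 13 = 27

27


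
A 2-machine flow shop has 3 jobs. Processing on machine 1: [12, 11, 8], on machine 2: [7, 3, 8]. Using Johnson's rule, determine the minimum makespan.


Apply Johnson's rule:
  Group 1 (a <= b): [(3, 8, 8)]
  Group 2 (a > b): [(1, 12, 7), (2, 11, 3)]
Optimal job order: [3, 1, 2]
Schedule:
  Job 3: M1 done at 8, M2 done at 16
  Job 1: M1 done at 20, M2 done at 27
  Job 2: M1 done at 31, M2 done at 34
Makespan = 34

34


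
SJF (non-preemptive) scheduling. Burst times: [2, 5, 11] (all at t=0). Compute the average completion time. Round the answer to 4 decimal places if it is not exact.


SJF order (ascending): [2, 5, 11]
Completion times:
  Job 1: burst=2, C=2
  Job 2: burst=5, C=7
  Job 3: burst=11, C=18
Average completion = 27/3 = 9.0

9.0


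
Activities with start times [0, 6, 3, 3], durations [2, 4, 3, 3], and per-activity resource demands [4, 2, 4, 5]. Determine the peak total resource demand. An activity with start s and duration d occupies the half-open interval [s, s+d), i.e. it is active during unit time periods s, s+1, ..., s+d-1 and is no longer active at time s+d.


Each activity i is active on [start_i, start_i + duration_i).
Compute total resource usage per time slot:
  t=0: active resources = [4], total = 4
  t=1: active resources = [4], total = 4
  t=2: active resources = [], total = 0
  t=3: active resources = [4, 5], total = 9
  t=4: active resources = [4, 5], total = 9
  t=5: active resources = [4, 5], total = 9
  t=6: active resources = [2], total = 2
  t=7: active resources = [2], total = 2
  t=8: active resources = [2], total = 2
  t=9: active resources = [2], total = 2
Peak resource demand = 9

9


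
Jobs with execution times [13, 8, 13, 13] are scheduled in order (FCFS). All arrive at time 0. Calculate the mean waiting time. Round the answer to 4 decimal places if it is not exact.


FCFS order (as given): [13, 8, 13, 13]
Waiting times:
  Job 1: wait = 0
  Job 2: wait = 13
  Job 3: wait = 21
  Job 4: wait = 34
Sum of waiting times = 68
Average waiting time = 68/4 = 17.0

17.0


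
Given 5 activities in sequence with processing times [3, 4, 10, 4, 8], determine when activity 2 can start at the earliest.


Activity 2 starts after activities 1 through 1 complete.
Predecessor durations: [3]
ES = 3 = 3

3


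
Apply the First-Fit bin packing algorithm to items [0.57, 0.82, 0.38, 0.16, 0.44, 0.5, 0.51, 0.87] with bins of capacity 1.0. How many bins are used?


Place items sequentially using First-Fit:
  Item 0.57 -> new Bin 1
  Item 0.82 -> new Bin 2
  Item 0.38 -> Bin 1 (now 0.95)
  Item 0.16 -> Bin 2 (now 0.98)
  Item 0.44 -> new Bin 3
  Item 0.5 -> Bin 3 (now 0.94)
  Item 0.51 -> new Bin 4
  Item 0.87 -> new Bin 5
Total bins used = 5

5


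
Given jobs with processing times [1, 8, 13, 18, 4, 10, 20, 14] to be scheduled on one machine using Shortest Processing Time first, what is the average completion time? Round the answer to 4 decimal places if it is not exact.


Sort jobs by processing time (SPT order): [1, 4, 8, 10, 13, 14, 18, 20]
Compute completion times sequentially:
  Job 1: processing = 1, completes at 1
  Job 2: processing = 4, completes at 5
  Job 3: processing = 8, completes at 13
  Job 4: processing = 10, completes at 23
  Job 5: processing = 13, completes at 36
  Job 6: processing = 14, completes at 50
  Job 7: processing = 18, completes at 68
  Job 8: processing = 20, completes at 88
Sum of completion times = 284
Average completion time = 284/8 = 35.5

35.5


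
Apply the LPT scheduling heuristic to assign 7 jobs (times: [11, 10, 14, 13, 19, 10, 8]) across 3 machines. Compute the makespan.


Sort jobs in decreasing order (LPT): [19, 14, 13, 11, 10, 10, 8]
Assign each job to the least loaded machine:
  Machine 1: jobs [19, 10], load = 29
  Machine 2: jobs [14, 10, 8], load = 32
  Machine 3: jobs [13, 11], load = 24
Makespan = max load = 32

32


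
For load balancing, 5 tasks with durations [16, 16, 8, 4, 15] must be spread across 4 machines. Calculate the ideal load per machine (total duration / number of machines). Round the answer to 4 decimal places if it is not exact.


Total processing time = 16 + 16 + 8 + 4 + 15 = 59
Number of machines = 4
Ideal balanced load = 59 / 4 = 14.75

14.75


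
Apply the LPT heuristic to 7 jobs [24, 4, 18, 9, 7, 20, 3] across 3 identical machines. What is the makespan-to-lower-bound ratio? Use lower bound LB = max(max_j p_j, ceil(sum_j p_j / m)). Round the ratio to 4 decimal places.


LPT order: [24, 20, 18, 9, 7, 4, 3]
Machine loads after assignment: [28, 30, 27]
LPT makespan = 30
Lower bound = max(max_job, ceil(total/3)) = max(24, 29) = 29
Ratio = 30 / 29 = 1.0345

1.0345


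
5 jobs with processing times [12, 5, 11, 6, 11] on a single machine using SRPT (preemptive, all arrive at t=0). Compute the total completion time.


Since all jobs arrive at t=0, SRPT equals SPT ordering.
SPT order: [5, 6, 11, 11, 12]
Completion times:
  Job 1: p=5, C=5
  Job 2: p=6, C=11
  Job 3: p=11, C=22
  Job 4: p=11, C=33
  Job 5: p=12, C=45
Total completion time = 5 + 11 + 22 + 33 + 45 = 116

116


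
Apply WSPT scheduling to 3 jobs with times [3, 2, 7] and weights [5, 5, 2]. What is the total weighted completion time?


Compute p/w ratios and sort ascending (WSPT): [(2, 5), (3, 5), (7, 2)]
Compute weighted completion times:
  Job (p=2,w=5): C=2, w*C=5*2=10
  Job (p=3,w=5): C=5, w*C=5*5=25
  Job (p=7,w=2): C=12, w*C=2*12=24
Total weighted completion time = 59

59


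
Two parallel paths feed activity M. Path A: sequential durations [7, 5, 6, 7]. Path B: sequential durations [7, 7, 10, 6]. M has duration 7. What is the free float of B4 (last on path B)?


ES(B4) = sum of predecessors on chain B = 24
EF(B4) = ES + duration = 24 + 6 = 30
Successor of B4 is M. ES(M) = max(sum(A), sum(B)) = max(25, 30) = 30
Free float = ES(successor) - EF(current) = 30 - 30 = 0

0


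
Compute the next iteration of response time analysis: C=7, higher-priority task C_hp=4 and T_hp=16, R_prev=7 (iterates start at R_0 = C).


R_next = C + ceil(R_prev / T_hp) * C_hp
ceil(7 / 16) = ceil(0.4375) = 1
Interference = 1 * 4 = 4
R_next = 7 + 4 = 11

11


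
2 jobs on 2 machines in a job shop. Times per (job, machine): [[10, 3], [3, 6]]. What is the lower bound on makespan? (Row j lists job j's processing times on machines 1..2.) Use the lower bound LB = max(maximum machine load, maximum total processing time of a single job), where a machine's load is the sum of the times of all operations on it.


Machine loads:
  Machine 1: 10 + 3 = 13
  Machine 2: 3 + 6 = 9
Max machine load = 13
Job totals:
  Job 1: 13
  Job 2: 9
Max job total = 13
Lower bound = max(13, 13) = 13

13


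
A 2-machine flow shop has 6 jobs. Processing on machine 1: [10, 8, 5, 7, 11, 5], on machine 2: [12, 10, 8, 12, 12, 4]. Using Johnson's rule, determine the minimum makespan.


Apply Johnson's rule:
  Group 1 (a <= b): [(3, 5, 8), (4, 7, 12), (2, 8, 10), (1, 10, 12), (5, 11, 12)]
  Group 2 (a > b): [(6, 5, 4)]
Optimal job order: [3, 4, 2, 1, 5, 6]
Schedule:
  Job 3: M1 done at 5, M2 done at 13
  Job 4: M1 done at 12, M2 done at 25
  Job 2: M1 done at 20, M2 done at 35
  Job 1: M1 done at 30, M2 done at 47
  Job 5: M1 done at 41, M2 done at 59
  Job 6: M1 done at 46, M2 done at 63
Makespan = 63

63


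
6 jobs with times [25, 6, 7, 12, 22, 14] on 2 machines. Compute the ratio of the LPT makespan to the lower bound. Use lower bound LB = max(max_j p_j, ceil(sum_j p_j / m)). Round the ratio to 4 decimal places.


LPT order: [25, 22, 14, 12, 7, 6]
Machine loads after assignment: [43, 43]
LPT makespan = 43
Lower bound = max(max_job, ceil(total/2)) = max(25, 43) = 43
Ratio = 43 / 43 = 1.0

1.0


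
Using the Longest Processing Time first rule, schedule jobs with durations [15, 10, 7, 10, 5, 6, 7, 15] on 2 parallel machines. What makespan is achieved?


Sort jobs in decreasing order (LPT): [15, 15, 10, 10, 7, 7, 6, 5]
Assign each job to the least loaded machine:
  Machine 1: jobs [15, 10, 7, 6], load = 38
  Machine 2: jobs [15, 10, 7, 5], load = 37
Makespan = max load = 38

38


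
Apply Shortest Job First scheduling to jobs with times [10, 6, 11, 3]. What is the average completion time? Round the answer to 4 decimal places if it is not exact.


SJF order (ascending): [3, 6, 10, 11]
Completion times:
  Job 1: burst=3, C=3
  Job 2: burst=6, C=9
  Job 3: burst=10, C=19
  Job 4: burst=11, C=30
Average completion = 61/4 = 15.25

15.25


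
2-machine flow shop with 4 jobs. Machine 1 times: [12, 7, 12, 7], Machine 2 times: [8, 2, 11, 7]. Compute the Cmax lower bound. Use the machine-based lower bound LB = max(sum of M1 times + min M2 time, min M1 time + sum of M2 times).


LB1 = sum(M1 times) + min(M2 times) = 38 + 2 = 40
LB2 = min(M1 times) + sum(M2 times) = 7 + 28 = 35
Lower bound = max(LB1, LB2) = max(40, 35) = 40

40


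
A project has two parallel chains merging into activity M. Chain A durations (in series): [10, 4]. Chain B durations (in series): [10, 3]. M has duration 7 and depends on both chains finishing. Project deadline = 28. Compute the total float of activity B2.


Forward pass: ES(B2) = sum of predecessors on chain B = 10
EF = ES + duration = 10 + 3 = 13
Backward pass: LF(M) = deadline = 28; LS(M) = 28 - 7 = 21
LF(B2) = LS(M) - sum(successors on chain B) = 21 - 0 = 21
LS = LF - duration = 21 - 3 = 18
Total float = LS - ES = 18 - 10 = 8

8


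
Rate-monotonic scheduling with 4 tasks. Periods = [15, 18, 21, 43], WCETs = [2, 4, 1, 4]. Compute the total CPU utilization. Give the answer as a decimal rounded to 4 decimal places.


Compute individual utilizations (exact fractions):
  Task 1: C/T = 2/15 (approx. 0.1333)
  Task 2: C/T = 4/18 = 2/9 (approx. 0.2222)
  Task 3: C/T = 1/21 (approx. 0.0476)
  Task 4: C/T = 4/43 (approx. 0.093)
Total utilization U = 2/15 + 2/9 + 1/21 + 4/43 = 6721/13545
Rounded to 4 decimal places: U = 0.4962
RM (Liu & Layland) bound for 4 tasks = 0.756828; compare with U = 6721/13545 (approx. 0.496198)
U <= bound, so schedulable by RM sufficient condition.

0.4962


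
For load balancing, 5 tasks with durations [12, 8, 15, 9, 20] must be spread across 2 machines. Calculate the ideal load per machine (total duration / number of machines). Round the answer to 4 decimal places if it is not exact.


Total processing time = 12 + 8 + 15 + 9 + 20 = 64
Number of machines = 2
Ideal balanced load = 64 / 2 = 32.0

32.0


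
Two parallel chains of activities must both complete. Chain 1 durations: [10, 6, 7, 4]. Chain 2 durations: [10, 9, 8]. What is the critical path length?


Path A total = 10 + 6 + 7 + 4 = 27
Path B total = 10 + 9 + 8 = 27
Critical path = longest path = max(27, 27) = 27

27


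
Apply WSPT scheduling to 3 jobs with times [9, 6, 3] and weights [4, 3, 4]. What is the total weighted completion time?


Compute p/w ratios and sort ascending (WSPT): [(3, 4), (6, 3), (9, 4)]
Compute weighted completion times:
  Job (p=3,w=4): C=3, w*C=4*3=12
  Job (p=6,w=3): C=9, w*C=3*9=27
  Job (p=9,w=4): C=18, w*C=4*18=72
Total weighted completion time = 111

111


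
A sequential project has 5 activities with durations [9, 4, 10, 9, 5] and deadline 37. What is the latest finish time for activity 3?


LF(activity 3) = deadline - sum of successor durations
Successors: activities 4 through 5 with durations [9, 5]
Sum of successor durations = 14
LF = 37 - 14 = 23

23


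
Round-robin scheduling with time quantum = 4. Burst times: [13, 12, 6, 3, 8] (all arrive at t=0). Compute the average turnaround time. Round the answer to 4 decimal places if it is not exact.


Time quantum = 4
Execution trace:
  J1 runs 4 units, time = 4
  J2 runs 4 units, time = 8
  J3 runs 4 units, time = 12
  J4 runs 3 units, time = 15
  J5 runs 4 units, time = 19
  J1 runs 4 units, time = 23
  J2 runs 4 units, time = 27
  J3 runs 2 units, time = 29
  J5 runs 4 units, time = 33
  J1 runs 4 units, time = 37
  J2 runs 4 units, time = 41
  J1 runs 1 units, time = 42
Finish times: [42, 41, 29, 15, 33]
Average turnaround = 160/5 = 32.0

32.0


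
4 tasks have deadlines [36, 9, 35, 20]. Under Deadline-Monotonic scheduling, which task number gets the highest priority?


Sort tasks by relative deadline (ascending):
  Task 2: deadline = 9
  Task 4: deadline = 20
  Task 3: deadline = 35
  Task 1: deadline = 36
Priority order (highest first): [2, 4, 3, 1]
Highest priority task = 2

2


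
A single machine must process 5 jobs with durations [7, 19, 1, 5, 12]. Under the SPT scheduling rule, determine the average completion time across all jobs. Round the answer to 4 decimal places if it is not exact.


Sort jobs by processing time (SPT order): [1, 5, 7, 12, 19]
Compute completion times sequentially:
  Job 1: processing = 1, completes at 1
  Job 2: processing = 5, completes at 6
  Job 3: processing = 7, completes at 13
  Job 4: processing = 12, completes at 25
  Job 5: processing = 19, completes at 44
Sum of completion times = 89
Average completion time = 89/5 = 17.8

17.8


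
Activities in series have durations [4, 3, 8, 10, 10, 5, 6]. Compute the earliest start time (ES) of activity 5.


Activity 5 starts after activities 1 through 4 complete.
Predecessor durations: [4, 3, 8, 10]
ES = 4 + 3 + 8 + 10 = 25

25


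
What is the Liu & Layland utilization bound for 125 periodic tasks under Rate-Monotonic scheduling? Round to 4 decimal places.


Compute 2^(1/125) = 1.0055605804
Subtract 1: 1.0055605804 - 1 = 0.0055605804
Multiply by n: 125 * 0.0055605804 = 0.6950725500
Round to 4 dp: 0.6951

0.6951


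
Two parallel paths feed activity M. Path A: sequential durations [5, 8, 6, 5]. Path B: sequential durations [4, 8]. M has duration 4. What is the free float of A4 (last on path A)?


ES(A4) = sum of predecessors on chain A = 19
EF(A4) = ES + duration = 19 + 5 = 24
Successor of A4 is M. ES(M) = max(sum(A), sum(B)) = max(24, 12) = 24
Free float = ES(successor) - EF(current) = 24 - 24 = 0

0


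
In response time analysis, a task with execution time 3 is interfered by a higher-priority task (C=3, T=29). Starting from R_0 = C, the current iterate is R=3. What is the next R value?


R_next = C + ceil(R_prev / T_hp) * C_hp
ceil(3 / 29) = ceil(0.1034) = 1
Interference = 1 * 3 = 3
R_next = 3 + 3 = 6

6


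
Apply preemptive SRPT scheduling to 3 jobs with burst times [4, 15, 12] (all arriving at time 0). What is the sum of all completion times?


Since all jobs arrive at t=0, SRPT equals SPT ordering.
SPT order: [4, 12, 15]
Completion times:
  Job 1: p=4, C=4
  Job 2: p=12, C=16
  Job 3: p=15, C=31
Total completion time = 4 + 16 + 31 = 51

51


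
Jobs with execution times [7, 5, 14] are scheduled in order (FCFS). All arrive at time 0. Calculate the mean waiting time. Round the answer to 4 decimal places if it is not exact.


FCFS order (as given): [7, 5, 14]
Waiting times:
  Job 1: wait = 0
  Job 2: wait = 7
  Job 3: wait = 12
Sum of waiting times = 19
Average waiting time = 19/3 = 6.3333

6.3333


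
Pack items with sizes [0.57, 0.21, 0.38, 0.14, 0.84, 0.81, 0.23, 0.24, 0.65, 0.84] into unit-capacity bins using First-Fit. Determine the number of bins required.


Place items sequentially using First-Fit:
  Item 0.57 -> new Bin 1
  Item 0.21 -> Bin 1 (now 0.78)
  Item 0.38 -> new Bin 2
  Item 0.14 -> Bin 1 (now 0.92)
  Item 0.84 -> new Bin 3
  Item 0.81 -> new Bin 4
  Item 0.23 -> Bin 2 (now 0.61)
  Item 0.24 -> Bin 2 (now 0.85)
  Item 0.65 -> new Bin 5
  Item 0.84 -> new Bin 6
Total bins used = 6

6


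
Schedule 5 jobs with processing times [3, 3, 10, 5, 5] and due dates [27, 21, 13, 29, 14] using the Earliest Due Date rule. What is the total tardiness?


Sort by due date (EDD order): [(10, 13), (5, 14), (3, 21), (3, 27), (5, 29)]
Compute completion times and tardiness:
  Job 1: p=10, d=13, C=10, tardiness=max(0,10-13)=0
  Job 2: p=5, d=14, C=15, tardiness=max(0,15-14)=1
  Job 3: p=3, d=21, C=18, tardiness=max(0,18-21)=0
  Job 4: p=3, d=27, C=21, tardiness=max(0,21-27)=0
  Job 5: p=5, d=29, C=26, tardiness=max(0,26-29)=0
Total tardiness = 1

1


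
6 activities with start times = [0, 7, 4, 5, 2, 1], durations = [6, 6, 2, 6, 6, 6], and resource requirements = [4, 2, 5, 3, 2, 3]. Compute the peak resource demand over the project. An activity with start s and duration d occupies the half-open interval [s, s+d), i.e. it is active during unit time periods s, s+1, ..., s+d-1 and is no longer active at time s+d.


Each activity i is active on [start_i, start_i + duration_i).
Compute total resource usage per time slot:
  t=0: active resources = [4], total = 4
  t=1: active resources = [4, 3], total = 7
  t=2: active resources = [4, 2, 3], total = 9
  t=3: active resources = [4, 2, 3], total = 9
  t=4: active resources = [4, 5, 2, 3], total = 14
  t=5: active resources = [4, 5, 3, 2, 3], total = 17
  t=6: active resources = [3, 2, 3], total = 8
  t=7: active resources = [2, 3, 2], total = 7
  t=8: active resources = [2, 3], total = 5
  t=9: active resources = [2, 3], total = 5
  t=10: active resources = [2, 3], total = 5
  t=11: active resources = [2], total = 2
  t=12: active resources = [2], total = 2
Peak resource demand = 17

17


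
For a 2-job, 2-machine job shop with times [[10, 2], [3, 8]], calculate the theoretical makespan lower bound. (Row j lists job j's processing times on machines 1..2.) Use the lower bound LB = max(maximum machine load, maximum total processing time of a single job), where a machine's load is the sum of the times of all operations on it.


Machine loads:
  Machine 1: 10 + 3 = 13
  Machine 2: 2 + 8 = 10
Max machine load = 13
Job totals:
  Job 1: 12
  Job 2: 11
Max job total = 12
Lower bound = max(13, 12) = 13

13


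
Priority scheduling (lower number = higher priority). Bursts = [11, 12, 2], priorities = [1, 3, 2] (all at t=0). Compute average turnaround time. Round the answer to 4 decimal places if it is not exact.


Sort by priority (ascending = highest first):
Order: [(1, 11), (2, 2), (3, 12)]
Completion times:
  Priority 1, burst=11, C=11
  Priority 2, burst=2, C=13
  Priority 3, burst=12, C=25
Average turnaround = 49/3 = 16.3333

16.3333


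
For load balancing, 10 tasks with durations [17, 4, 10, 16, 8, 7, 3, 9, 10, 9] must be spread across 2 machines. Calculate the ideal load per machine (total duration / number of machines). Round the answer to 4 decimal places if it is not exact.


Total processing time = 17 + 4 + 10 + 16 + 8 + 7 + 3 + 9 + 10 + 9 = 93
Number of machines = 2
Ideal balanced load = 93 / 2 = 46.5

46.5


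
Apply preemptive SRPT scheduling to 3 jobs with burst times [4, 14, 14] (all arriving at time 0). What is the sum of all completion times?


Since all jobs arrive at t=0, SRPT equals SPT ordering.
SPT order: [4, 14, 14]
Completion times:
  Job 1: p=4, C=4
  Job 2: p=14, C=18
  Job 3: p=14, C=32
Total completion time = 4 + 18 + 32 = 54

54


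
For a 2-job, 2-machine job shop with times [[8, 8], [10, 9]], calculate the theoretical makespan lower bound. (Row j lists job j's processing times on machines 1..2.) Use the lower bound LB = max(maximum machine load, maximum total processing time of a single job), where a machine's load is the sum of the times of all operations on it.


Machine loads:
  Machine 1: 8 + 10 = 18
  Machine 2: 8 + 9 = 17
Max machine load = 18
Job totals:
  Job 1: 16
  Job 2: 19
Max job total = 19
Lower bound = max(18, 19) = 19

19


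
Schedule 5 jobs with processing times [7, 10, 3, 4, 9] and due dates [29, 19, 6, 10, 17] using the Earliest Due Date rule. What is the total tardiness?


Sort by due date (EDD order): [(3, 6), (4, 10), (9, 17), (10, 19), (7, 29)]
Compute completion times and tardiness:
  Job 1: p=3, d=6, C=3, tardiness=max(0,3-6)=0
  Job 2: p=4, d=10, C=7, tardiness=max(0,7-10)=0
  Job 3: p=9, d=17, C=16, tardiness=max(0,16-17)=0
  Job 4: p=10, d=19, C=26, tardiness=max(0,26-19)=7
  Job 5: p=7, d=29, C=33, tardiness=max(0,33-29)=4
Total tardiness = 11

11


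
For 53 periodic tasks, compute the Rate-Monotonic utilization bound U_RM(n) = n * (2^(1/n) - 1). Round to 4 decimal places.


Compute 2^(1/53) = 1.0131641430
Subtract 1: 1.0131641430 - 1 = 0.0131641430
Multiply by n: 53 * 0.0131641430 = 0.6976995790
Round to 4 dp: 0.6977

0.6977


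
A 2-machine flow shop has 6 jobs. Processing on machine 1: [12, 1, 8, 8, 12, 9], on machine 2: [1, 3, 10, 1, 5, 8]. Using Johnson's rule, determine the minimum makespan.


Apply Johnson's rule:
  Group 1 (a <= b): [(2, 1, 3), (3, 8, 10)]
  Group 2 (a > b): [(6, 9, 8), (5, 12, 5), (1, 12, 1), (4, 8, 1)]
Optimal job order: [2, 3, 6, 5, 1, 4]
Schedule:
  Job 2: M1 done at 1, M2 done at 4
  Job 3: M1 done at 9, M2 done at 19
  Job 6: M1 done at 18, M2 done at 27
  Job 5: M1 done at 30, M2 done at 35
  Job 1: M1 done at 42, M2 done at 43
  Job 4: M1 done at 50, M2 done at 51
Makespan = 51

51


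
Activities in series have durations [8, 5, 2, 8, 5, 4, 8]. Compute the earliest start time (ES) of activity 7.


Activity 7 starts after activities 1 through 6 complete.
Predecessor durations: [8, 5, 2, 8, 5, 4]
ES = 8 + 5 + 2 + 8 + 5 + 4 = 32

32


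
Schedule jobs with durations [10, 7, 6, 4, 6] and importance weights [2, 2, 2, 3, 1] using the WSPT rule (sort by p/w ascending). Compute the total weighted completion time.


Compute p/w ratios and sort ascending (WSPT): [(4, 3), (6, 2), (7, 2), (10, 2), (6, 1)]
Compute weighted completion times:
  Job (p=4,w=3): C=4, w*C=3*4=12
  Job (p=6,w=2): C=10, w*C=2*10=20
  Job (p=7,w=2): C=17, w*C=2*17=34
  Job (p=10,w=2): C=27, w*C=2*27=54
  Job (p=6,w=1): C=33, w*C=1*33=33
Total weighted completion time = 153

153


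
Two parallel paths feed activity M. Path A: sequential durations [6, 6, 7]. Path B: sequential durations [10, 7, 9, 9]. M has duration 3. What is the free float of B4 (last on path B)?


ES(B4) = sum of predecessors on chain B = 26
EF(B4) = ES + duration = 26 + 9 = 35
Successor of B4 is M. ES(M) = max(sum(A), sum(B)) = max(19, 35) = 35
Free float = ES(successor) - EF(current) = 35 - 35 = 0

0


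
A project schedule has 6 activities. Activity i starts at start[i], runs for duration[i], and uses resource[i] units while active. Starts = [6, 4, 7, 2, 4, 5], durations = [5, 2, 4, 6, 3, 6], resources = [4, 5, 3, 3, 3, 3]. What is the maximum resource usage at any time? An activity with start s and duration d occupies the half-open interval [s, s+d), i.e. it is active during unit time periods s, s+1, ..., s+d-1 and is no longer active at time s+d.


Each activity i is active on [start_i, start_i + duration_i).
Compute total resource usage per time slot:
  t=0: active resources = [], total = 0
  t=1: active resources = [], total = 0
  t=2: active resources = [3], total = 3
  t=3: active resources = [3], total = 3
  t=4: active resources = [5, 3, 3], total = 11
  t=5: active resources = [5, 3, 3, 3], total = 14
  t=6: active resources = [4, 3, 3, 3], total = 13
  t=7: active resources = [4, 3, 3, 3], total = 13
  t=8: active resources = [4, 3, 3], total = 10
  t=9: active resources = [4, 3, 3], total = 10
  t=10: active resources = [4, 3, 3], total = 10
Peak resource demand = 14

14


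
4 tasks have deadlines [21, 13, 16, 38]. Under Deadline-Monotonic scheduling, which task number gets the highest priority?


Sort tasks by relative deadline (ascending):
  Task 2: deadline = 13
  Task 3: deadline = 16
  Task 1: deadline = 21
  Task 4: deadline = 38
Priority order (highest first): [2, 3, 1, 4]
Highest priority task = 2

2


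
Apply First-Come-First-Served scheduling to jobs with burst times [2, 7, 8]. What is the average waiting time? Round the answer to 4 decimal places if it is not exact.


FCFS order (as given): [2, 7, 8]
Waiting times:
  Job 1: wait = 0
  Job 2: wait = 2
  Job 3: wait = 9
Sum of waiting times = 11
Average waiting time = 11/3 = 3.6667

3.6667


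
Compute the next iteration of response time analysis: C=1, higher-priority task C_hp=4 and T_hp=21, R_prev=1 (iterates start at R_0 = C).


R_next = C + ceil(R_prev / T_hp) * C_hp
ceil(1 / 21) = ceil(0.0476) = 1
Interference = 1 * 4 = 4
R_next = 1 + 4 = 5

5


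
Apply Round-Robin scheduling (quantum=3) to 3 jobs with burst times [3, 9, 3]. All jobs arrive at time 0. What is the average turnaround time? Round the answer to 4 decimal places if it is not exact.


Time quantum = 3
Execution trace:
  J1 runs 3 units, time = 3
  J2 runs 3 units, time = 6
  J3 runs 3 units, time = 9
  J2 runs 3 units, time = 12
  J2 runs 3 units, time = 15
Finish times: [3, 15, 9]
Average turnaround = 27/3 = 9.0

9.0


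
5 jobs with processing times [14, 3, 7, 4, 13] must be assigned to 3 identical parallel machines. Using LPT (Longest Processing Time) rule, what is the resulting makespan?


Sort jobs in decreasing order (LPT): [14, 13, 7, 4, 3]
Assign each job to the least loaded machine:
  Machine 1: jobs [14], load = 14
  Machine 2: jobs [13], load = 13
  Machine 3: jobs [7, 4, 3], load = 14
Makespan = max load = 14

14


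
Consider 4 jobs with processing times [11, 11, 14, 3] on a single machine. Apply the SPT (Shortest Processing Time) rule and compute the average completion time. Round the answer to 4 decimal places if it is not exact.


Sort jobs by processing time (SPT order): [3, 11, 11, 14]
Compute completion times sequentially:
  Job 1: processing = 3, completes at 3
  Job 2: processing = 11, completes at 14
  Job 3: processing = 11, completes at 25
  Job 4: processing = 14, completes at 39
Sum of completion times = 81
Average completion time = 81/4 = 20.25

20.25


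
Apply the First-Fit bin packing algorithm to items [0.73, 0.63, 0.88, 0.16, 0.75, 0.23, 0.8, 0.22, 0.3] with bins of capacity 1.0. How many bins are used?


Place items sequentially using First-Fit:
  Item 0.73 -> new Bin 1
  Item 0.63 -> new Bin 2
  Item 0.88 -> new Bin 3
  Item 0.16 -> Bin 1 (now 0.89)
  Item 0.75 -> new Bin 4
  Item 0.23 -> Bin 2 (now 0.86)
  Item 0.8 -> new Bin 5
  Item 0.22 -> Bin 4 (now 0.97)
  Item 0.3 -> new Bin 6
Total bins used = 6

6


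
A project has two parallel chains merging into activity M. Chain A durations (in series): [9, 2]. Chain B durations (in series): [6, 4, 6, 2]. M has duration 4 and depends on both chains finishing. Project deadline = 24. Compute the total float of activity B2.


Forward pass: ES(B2) = sum of predecessors on chain B = 6
EF = ES + duration = 6 + 4 = 10
Backward pass: LF(M) = deadline = 24; LS(M) = 24 - 4 = 20
LF(B2) = LS(M) - sum(successors on chain B) = 20 - 8 = 12
LS = LF - duration = 12 - 4 = 8
Total float = LS - ES = 8 - 6 = 2

2


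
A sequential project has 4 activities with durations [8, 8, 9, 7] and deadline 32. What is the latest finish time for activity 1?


LF(activity 1) = deadline - sum of successor durations
Successors: activities 2 through 4 with durations [8, 9, 7]
Sum of successor durations = 24
LF = 32 - 24 = 8

8


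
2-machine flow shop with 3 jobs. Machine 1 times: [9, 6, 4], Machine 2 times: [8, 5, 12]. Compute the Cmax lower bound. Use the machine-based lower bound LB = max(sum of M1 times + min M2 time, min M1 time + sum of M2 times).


LB1 = sum(M1 times) + min(M2 times) = 19 + 5 = 24
LB2 = min(M1 times) + sum(M2 times) = 4 + 25 = 29
Lower bound = max(LB1, LB2) = max(24, 29) = 29

29


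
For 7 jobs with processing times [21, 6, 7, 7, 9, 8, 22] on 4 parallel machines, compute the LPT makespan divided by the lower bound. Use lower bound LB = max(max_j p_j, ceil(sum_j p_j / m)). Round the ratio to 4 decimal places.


LPT order: [22, 21, 9, 8, 7, 7, 6]
Machine loads after assignment: [22, 21, 16, 21]
LPT makespan = 22
Lower bound = max(max_job, ceil(total/4)) = max(22, 20) = 22
Ratio = 22 / 22 = 1.0

1.0


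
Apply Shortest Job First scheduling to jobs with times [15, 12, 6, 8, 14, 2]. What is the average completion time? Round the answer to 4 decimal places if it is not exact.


SJF order (ascending): [2, 6, 8, 12, 14, 15]
Completion times:
  Job 1: burst=2, C=2
  Job 2: burst=6, C=8
  Job 3: burst=8, C=16
  Job 4: burst=12, C=28
  Job 5: burst=14, C=42
  Job 6: burst=15, C=57
Average completion = 153/6 = 25.5

25.5


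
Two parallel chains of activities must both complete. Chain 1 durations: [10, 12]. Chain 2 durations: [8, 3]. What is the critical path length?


Path A total = 10 + 12 = 22
Path B total = 8 + 3 = 11
Critical path = longest path = max(22, 11) = 22

22


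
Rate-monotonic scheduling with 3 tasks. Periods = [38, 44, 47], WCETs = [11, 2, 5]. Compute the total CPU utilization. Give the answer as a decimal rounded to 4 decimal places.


Compute individual utilizations (exact fractions):
  Task 1: C/T = 11/38 (approx. 0.2895)
  Task 2: C/T = 2/44 = 1/22 (approx. 0.0455)
  Task 3: C/T = 5/47 (approx. 0.1064)
Total utilization U = 11/38 + 1/22 + 5/47 = 4335/9823
Rounded to 4 decimal places: U = 0.4413
RM (Liu & Layland) bound for 3 tasks = 0.779763; compare with U = 4335/9823 (approx. 0.441311)
U <= bound, so schedulable by RM sufficient condition.

0.4413


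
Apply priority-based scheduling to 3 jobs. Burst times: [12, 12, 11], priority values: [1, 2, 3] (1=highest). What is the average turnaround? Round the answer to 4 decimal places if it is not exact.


Sort by priority (ascending = highest first):
Order: [(1, 12), (2, 12), (3, 11)]
Completion times:
  Priority 1, burst=12, C=12
  Priority 2, burst=12, C=24
  Priority 3, burst=11, C=35
Average turnaround = 71/3 = 23.6667

23.6667


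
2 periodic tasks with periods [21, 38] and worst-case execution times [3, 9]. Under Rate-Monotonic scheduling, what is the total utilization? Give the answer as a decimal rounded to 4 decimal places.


Compute individual utilizations (exact fractions):
  Task 1: C/T = 3/21 = 1/7 (approx. 0.1429)
  Task 2: C/T = 9/38 (approx. 0.2368)
Total utilization U = 1/7 + 9/38 = 101/266
Rounded to 4 decimal places: U = 0.3797
RM (Liu & Layland) bound for 2 tasks = 0.828427; compare with U = 101/266 (approx. 0.379699)
U <= bound, so schedulable by RM sufficient condition.

0.3797


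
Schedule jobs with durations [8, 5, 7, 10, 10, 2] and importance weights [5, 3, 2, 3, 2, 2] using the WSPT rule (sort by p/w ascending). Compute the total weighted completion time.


Compute p/w ratios and sort ascending (WSPT): [(2, 2), (8, 5), (5, 3), (10, 3), (7, 2), (10, 2)]
Compute weighted completion times:
  Job (p=2,w=2): C=2, w*C=2*2=4
  Job (p=8,w=5): C=10, w*C=5*10=50
  Job (p=5,w=3): C=15, w*C=3*15=45
  Job (p=10,w=3): C=25, w*C=3*25=75
  Job (p=7,w=2): C=32, w*C=2*32=64
  Job (p=10,w=2): C=42, w*C=2*42=84
Total weighted completion time = 322

322


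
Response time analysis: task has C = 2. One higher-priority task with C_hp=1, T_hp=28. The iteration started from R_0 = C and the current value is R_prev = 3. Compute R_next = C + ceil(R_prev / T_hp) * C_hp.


R_next = C + ceil(R_prev / T_hp) * C_hp
ceil(3 / 28) = ceil(0.1071) = 1
Interference = 1 * 1 = 1
R_next = 2 + 1 = 3
R_next = R_prev, so the iteration has converged (response time = 3).

3


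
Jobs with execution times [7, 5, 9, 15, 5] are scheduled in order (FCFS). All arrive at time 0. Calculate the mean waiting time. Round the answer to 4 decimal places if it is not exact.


FCFS order (as given): [7, 5, 9, 15, 5]
Waiting times:
  Job 1: wait = 0
  Job 2: wait = 7
  Job 3: wait = 12
  Job 4: wait = 21
  Job 5: wait = 36
Sum of waiting times = 76
Average waiting time = 76/5 = 15.2

15.2


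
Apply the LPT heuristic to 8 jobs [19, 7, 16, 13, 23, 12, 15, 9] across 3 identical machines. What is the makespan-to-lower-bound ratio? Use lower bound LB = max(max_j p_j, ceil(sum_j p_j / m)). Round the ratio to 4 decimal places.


LPT order: [23, 19, 16, 15, 13, 12, 9, 7]
Machine loads after assignment: [35, 39, 40]
LPT makespan = 40
Lower bound = max(max_job, ceil(total/3)) = max(23, 38) = 38
Ratio = 40 / 38 = 1.0526

1.0526


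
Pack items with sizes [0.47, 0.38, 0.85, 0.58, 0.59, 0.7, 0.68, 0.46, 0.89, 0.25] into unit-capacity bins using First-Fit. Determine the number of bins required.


Place items sequentially using First-Fit:
  Item 0.47 -> new Bin 1
  Item 0.38 -> Bin 1 (now 0.85)
  Item 0.85 -> new Bin 2
  Item 0.58 -> new Bin 3
  Item 0.59 -> new Bin 4
  Item 0.7 -> new Bin 5
  Item 0.68 -> new Bin 6
  Item 0.46 -> new Bin 7
  Item 0.89 -> new Bin 8
  Item 0.25 -> Bin 3 (now 0.83)
Total bins used = 8

8


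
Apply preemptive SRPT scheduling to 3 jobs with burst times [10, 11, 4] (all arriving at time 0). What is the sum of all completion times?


Since all jobs arrive at t=0, SRPT equals SPT ordering.
SPT order: [4, 10, 11]
Completion times:
  Job 1: p=4, C=4
  Job 2: p=10, C=14
  Job 3: p=11, C=25
Total completion time = 4 + 14 + 25 = 43

43


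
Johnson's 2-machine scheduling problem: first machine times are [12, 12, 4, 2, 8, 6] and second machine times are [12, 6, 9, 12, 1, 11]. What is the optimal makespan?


Apply Johnson's rule:
  Group 1 (a <= b): [(4, 2, 12), (3, 4, 9), (6, 6, 11), (1, 12, 12)]
  Group 2 (a > b): [(2, 12, 6), (5, 8, 1)]
Optimal job order: [4, 3, 6, 1, 2, 5]
Schedule:
  Job 4: M1 done at 2, M2 done at 14
  Job 3: M1 done at 6, M2 done at 23
  Job 6: M1 done at 12, M2 done at 34
  Job 1: M1 done at 24, M2 done at 46
  Job 2: M1 done at 36, M2 done at 52
  Job 5: M1 done at 44, M2 done at 53
Makespan = 53

53


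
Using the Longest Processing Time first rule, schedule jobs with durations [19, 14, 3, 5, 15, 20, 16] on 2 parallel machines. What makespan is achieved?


Sort jobs in decreasing order (LPT): [20, 19, 16, 15, 14, 5, 3]
Assign each job to the least loaded machine:
  Machine 1: jobs [20, 15, 14], load = 49
  Machine 2: jobs [19, 16, 5, 3], load = 43
Makespan = max load = 49

49


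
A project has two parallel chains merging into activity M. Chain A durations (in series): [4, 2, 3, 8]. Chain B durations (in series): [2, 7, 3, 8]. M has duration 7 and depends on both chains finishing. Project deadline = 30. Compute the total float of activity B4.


Forward pass: ES(B4) = sum of predecessors on chain B = 12
EF = ES + duration = 12 + 8 = 20
Backward pass: LF(M) = deadline = 30; LS(M) = 30 - 7 = 23
LF(B4) = LS(M) - sum(successors on chain B) = 23 - 0 = 23
LS = LF - duration = 23 - 8 = 15
Total float = LS - ES = 15 - 12 = 3

3


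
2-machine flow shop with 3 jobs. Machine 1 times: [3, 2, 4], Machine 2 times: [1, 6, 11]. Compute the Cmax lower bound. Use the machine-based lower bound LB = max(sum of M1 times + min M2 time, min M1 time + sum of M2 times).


LB1 = sum(M1 times) + min(M2 times) = 9 + 1 = 10
LB2 = min(M1 times) + sum(M2 times) = 2 + 18 = 20
Lower bound = max(LB1, LB2) = max(10, 20) = 20

20


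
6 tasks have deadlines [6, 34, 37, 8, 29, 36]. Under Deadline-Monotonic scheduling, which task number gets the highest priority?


Sort tasks by relative deadline (ascending):
  Task 1: deadline = 6
  Task 4: deadline = 8
  Task 5: deadline = 29
  Task 2: deadline = 34
  Task 6: deadline = 36
  Task 3: deadline = 37
Priority order (highest first): [1, 4, 5, 2, 6, 3]
Highest priority task = 1

1


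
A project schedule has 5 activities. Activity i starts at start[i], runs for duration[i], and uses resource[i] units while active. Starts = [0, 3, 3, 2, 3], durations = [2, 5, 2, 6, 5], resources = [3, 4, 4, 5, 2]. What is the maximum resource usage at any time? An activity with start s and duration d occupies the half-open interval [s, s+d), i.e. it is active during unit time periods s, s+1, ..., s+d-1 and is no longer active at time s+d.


Each activity i is active on [start_i, start_i + duration_i).
Compute total resource usage per time slot:
  t=0: active resources = [3], total = 3
  t=1: active resources = [3], total = 3
  t=2: active resources = [5], total = 5
  t=3: active resources = [4, 4, 5, 2], total = 15
  t=4: active resources = [4, 4, 5, 2], total = 15
  t=5: active resources = [4, 5, 2], total = 11
  t=6: active resources = [4, 5, 2], total = 11
  t=7: active resources = [4, 5, 2], total = 11
Peak resource demand = 15

15
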